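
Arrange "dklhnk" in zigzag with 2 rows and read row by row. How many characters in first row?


Zigzag "dklhnk" into 2 rows:
Placing characters:
  'd' => row 0
  'k' => row 1
  'l' => row 0
  'h' => row 1
  'n' => row 0
  'k' => row 1
Rows:
  Row 0: "dln"
  Row 1: "khk"
First row length: 3

3


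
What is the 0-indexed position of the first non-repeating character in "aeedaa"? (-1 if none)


Input: aeedaa
Character frequencies:
  'a': 3
  'd': 1
  'e': 2
Scanning left to right for freq == 1:
  Position 0 ('a'): freq=3, skip
  Position 1 ('e'): freq=2, skip
  Position 2 ('e'): freq=2, skip
  Position 3 ('d'): unique! => answer = 3

3


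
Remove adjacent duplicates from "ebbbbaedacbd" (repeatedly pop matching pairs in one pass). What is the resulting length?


Input: ebbbbaedacbd
Stack-based adjacent duplicate removal:
  Read 'e': push. Stack: e
  Read 'b': push. Stack: eb
  Read 'b': matches stack top 'b' => pop. Stack: e
  Read 'b': push. Stack: eb
  Read 'b': matches stack top 'b' => pop. Stack: e
  Read 'a': push. Stack: ea
  Read 'e': push. Stack: eae
  Read 'd': push. Stack: eaed
  Read 'a': push. Stack: eaeda
  Read 'c': push. Stack: eaedac
  Read 'b': push. Stack: eaedacb
  Read 'd': push. Stack: eaedacbd
Final stack: "eaedacbd" (length 8)

8


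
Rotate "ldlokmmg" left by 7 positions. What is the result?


Input: "ldlokmmg", rotate left by 7
First 7 characters: "ldlokmm"
Remaining characters: "g"
Concatenate remaining + first: "g" + "ldlokmm" = "gldlokmm"

gldlokmm


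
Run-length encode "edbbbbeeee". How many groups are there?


Input: edbbbbeeee
Scanning for consecutive runs:
  Group 1: 'e' x 1 (positions 0-0)
  Group 2: 'd' x 1 (positions 1-1)
  Group 3: 'b' x 4 (positions 2-5)
  Group 4: 'e' x 4 (positions 6-9)
Total groups: 4

4


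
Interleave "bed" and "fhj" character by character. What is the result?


Interleaving "bed" and "fhj":
  Position 0: 'b' from first, 'f' from second => "bf"
  Position 1: 'e' from first, 'h' from second => "eh"
  Position 2: 'd' from first, 'j' from second => "dj"
Result: bfehdj

bfehdj


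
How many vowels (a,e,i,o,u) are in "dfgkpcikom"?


Input: dfgkpcikom
Checking each character:
  'd' at position 0: consonant
  'f' at position 1: consonant
  'g' at position 2: consonant
  'k' at position 3: consonant
  'p' at position 4: consonant
  'c' at position 5: consonant
  'i' at position 6: vowel (running total: 1)
  'k' at position 7: consonant
  'o' at position 8: vowel (running total: 2)
  'm' at position 9: consonant
Total vowels: 2

2


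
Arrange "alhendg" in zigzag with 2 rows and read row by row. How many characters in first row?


Zigzag "alhendg" into 2 rows:
Placing characters:
  'a' => row 0
  'l' => row 1
  'h' => row 0
  'e' => row 1
  'n' => row 0
  'd' => row 1
  'g' => row 0
Rows:
  Row 0: "ahng"
  Row 1: "led"
First row length: 4

4


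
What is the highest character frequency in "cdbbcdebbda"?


Input: cdbbcdebbda
Character counts:
  'a': 1
  'b': 4
  'c': 2
  'd': 3
  'e': 1
Maximum frequency: 4

4


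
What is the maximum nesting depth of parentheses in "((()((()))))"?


Input: "((()((()))))"
Tracking depth:
  Position 0 '(': depth becomes 1
  Position 1 '(': depth becomes 2
  Position 2 '(': depth becomes 3
  Position 3 ')': depth becomes 2
  Position 4 '(': depth becomes 3
  Position 5 '(': depth becomes 4
  Position 6 '(': depth becomes 5
  Position 7 ')': depth becomes 4
  Position 8 ')': depth becomes 3
  Position 9 ')': depth becomes 2
  Position 10 ')': depth becomes 1
  Position 11 ')': depth becomes 0
Maximum depth reached: 5

5


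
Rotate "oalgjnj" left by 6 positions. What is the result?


Input: "oalgjnj", rotate left by 6
First 6 characters: "oalgjn"
Remaining characters: "j"
Concatenate remaining + first: "j" + "oalgjn" = "joalgjn"

joalgjn


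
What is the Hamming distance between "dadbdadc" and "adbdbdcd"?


Comparing "dadbdadc" and "adbdbdcd" position by position:
  Position 0: 'd' vs 'a' => differ
  Position 1: 'a' vs 'd' => differ
  Position 2: 'd' vs 'b' => differ
  Position 3: 'b' vs 'd' => differ
  Position 4: 'd' vs 'b' => differ
  Position 5: 'a' vs 'd' => differ
  Position 6: 'd' vs 'c' => differ
  Position 7: 'c' vs 'd' => differ
Total differences (Hamming distance): 8

8


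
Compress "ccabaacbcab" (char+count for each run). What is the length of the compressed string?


Input: ccabaacbcab
Runs:
  'c' x 2 => "c2"
  'a' x 1 => "a1"
  'b' x 1 => "b1"
  'a' x 2 => "a2"
  'c' x 1 => "c1"
  'b' x 1 => "b1"
  'c' x 1 => "c1"
  'a' x 1 => "a1"
  'b' x 1 => "b1"
Compressed: "c2a1b1a2c1b1c1a1b1"
Compressed length: 18

18


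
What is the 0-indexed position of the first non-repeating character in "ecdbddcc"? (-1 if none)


Input: ecdbddcc
Character frequencies:
  'b': 1
  'c': 3
  'd': 3
  'e': 1
Scanning left to right for freq == 1:
  Position 0 ('e'): unique! => answer = 0

0


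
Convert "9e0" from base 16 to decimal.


Input: "9e0" in base 16
Positional expansion:
  Digit '9' (value 9) x 16^2 = 2304
  Digit 'e' (value 14) x 16^1 = 224
  Digit '0' (value 0) x 16^0 = 0
Sum = 2528

2528


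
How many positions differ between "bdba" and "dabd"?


Comparing "bdba" and "dabd" position by position:
  Position 0: 'b' vs 'd' => DIFFER
  Position 1: 'd' vs 'a' => DIFFER
  Position 2: 'b' vs 'b' => same
  Position 3: 'a' vs 'd' => DIFFER
Positions that differ: 3

3


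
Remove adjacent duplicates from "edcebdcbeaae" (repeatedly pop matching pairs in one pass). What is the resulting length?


Input: edcebdcbeaae
Stack-based adjacent duplicate removal:
  Read 'e': push. Stack: e
  Read 'd': push. Stack: ed
  Read 'c': push. Stack: edc
  Read 'e': push. Stack: edce
  Read 'b': push. Stack: edceb
  Read 'd': push. Stack: edcebd
  Read 'c': push. Stack: edcebdc
  Read 'b': push. Stack: edcebdcb
  Read 'e': push. Stack: edcebdcbe
  Read 'a': push. Stack: edcebdcbea
  Read 'a': matches stack top 'a' => pop. Stack: edcebdcbe
  Read 'e': matches stack top 'e' => pop. Stack: edcebdcb
Final stack: "edcebdcb" (length 8)

8


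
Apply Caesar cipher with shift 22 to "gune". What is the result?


Caesar cipher: shift "gune" by 22
  'g' (pos 6) + 22 = pos 2 = 'c'
  'u' (pos 20) + 22 = pos 16 = 'q'
  'n' (pos 13) + 22 = pos 9 = 'j'
  'e' (pos 4) + 22 = pos 0 = 'a'
Result: cqja

cqja


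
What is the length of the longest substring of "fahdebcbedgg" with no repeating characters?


Input: "fahdebcbedgg"
Sliding window (track last position of each char):
  Position 0 ('f'): window [0,0] length 1 -- new best
  Position 1 ('a'): window [0,1] length 2 -- new best
  Position 2 ('h'): window [0,2] length 3 -- new best
  Position 3 ('d'): window [0,3] length 4 -- new best
  Position 4 ('e'): window [0,4] length 5 -- new best
  Position 5 ('b'): window [0,5] length 6 -- new best
  Position 6 ('c'): window [0,6] length 7 -- new best
  Position 7 ('b'): repeat (last at 5), move window start to 6
  Position 7 ('b'): window [6,7] length 2
  Position 8 ('e'): window [6,8] length 3
  Position 9 ('d'): window [6,9] length 4
  Position 10 ('g'): window [6,10] length 5
  Position 11 ('g'): repeat (last at 10), move window start to 11
  Position 11 ('g'): window [11,11] length 1
Longest substring with no repeats: "fahdebc" with length 7

7


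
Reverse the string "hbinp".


Input: hbinp
Reading characters right to left:
  Position 4: 'p'
  Position 3: 'n'
  Position 2: 'i'
  Position 1: 'b'
  Position 0: 'h'
Reversed: pnibh

pnibh


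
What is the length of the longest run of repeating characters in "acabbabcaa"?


Input: "acabbabcaa"
Scanning for longest run:
  Position 1 ('c'): new char, reset run to 1
  Position 2 ('a'): new char, reset run to 1
  Position 3 ('b'): new char, reset run to 1
  Position 4 ('b'): continues run of 'b', length=2
  Position 5 ('a'): new char, reset run to 1
  Position 6 ('b'): new char, reset run to 1
  Position 7 ('c'): new char, reset run to 1
  Position 8 ('a'): new char, reset run to 1
  Position 9 ('a'): continues run of 'a', length=2
Longest run: 'b' with length 2

2


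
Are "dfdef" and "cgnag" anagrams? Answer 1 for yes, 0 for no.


Strings: "dfdef", "cgnag"
Sorted first:  ddeff
Sorted second: acggn
Differ at position 0: 'd' vs 'a' => not anagrams

0


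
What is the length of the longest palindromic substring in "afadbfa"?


Input: "afadbfa"
Checking substrings for palindromes:
  [0:3] "afa" (len 3) => palindrome
Longest palindromic substring: "afa" with length 3

3


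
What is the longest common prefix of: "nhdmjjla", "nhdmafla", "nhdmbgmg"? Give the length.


Words: nhdmjjla, nhdmafla, nhdmbgmg
  Position 0: all 'n' => match
  Position 1: all 'h' => match
  Position 2: all 'd' => match
  Position 3: all 'm' => match
  Position 4: ('j', 'a', 'b') => mismatch, stop
LCP = "nhdm" (length 4)

4


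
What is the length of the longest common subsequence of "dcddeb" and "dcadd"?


LCS of "dcddeb" and "dcadd"
DP table:
           d    c    a    d    d
      0    0    0    0    0    0
  d   0    1    1    1    1    1
  c   0    1    2    2    2    2
  d   0    1    2    2    3    3
  d   0    1    2    2    3    4
  e   0    1    2    2    3    4
  b   0    1    2    2    3    4
LCS length = dp[6][5] = 4

4


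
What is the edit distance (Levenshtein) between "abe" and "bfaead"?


Computing edit distance: "abe" -> "bfaead"
DP table:
           b    f    a    e    a    d
      0    1    2    3    4    5    6
  a   1    1    2    2    3    4    5
  b   2    1    2    3    3    4    5
  e   3    2    2    3    3    4    5
Edit distance = dp[3][6] = 5

5


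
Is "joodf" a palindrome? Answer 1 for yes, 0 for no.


Input: joodf
Reversed: fdooj
  Compare pos 0 ('j') with pos 4 ('f'): MISMATCH
  Compare pos 1 ('o') with pos 3 ('d'): MISMATCH
Result: not a palindrome

0


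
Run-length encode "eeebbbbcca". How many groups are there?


Input: eeebbbbcca
Scanning for consecutive runs:
  Group 1: 'e' x 3 (positions 0-2)
  Group 2: 'b' x 4 (positions 3-6)
  Group 3: 'c' x 2 (positions 7-8)
  Group 4: 'a' x 1 (positions 9-9)
Total groups: 4

4


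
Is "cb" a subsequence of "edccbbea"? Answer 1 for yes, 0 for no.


Check if "cb" is a subsequence of "edccbbea"
Greedy scan:
  Position 0 ('e'): no match needed
  Position 1 ('d'): no match needed
  Position 2 ('c'): matches sub[0] = 'c'
  Position 3 ('c'): no match needed
  Position 4 ('b'): matches sub[1] = 'b'
  Position 5 ('b'): no match needed
  Position 6 ('e'): no match needed
  Position 7 ('a'): no match needed
All 2 characters matched => is a subsequence

1


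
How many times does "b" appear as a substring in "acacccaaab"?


Searching for "b" in "acacccaaab"
Scanning each position:
  Position 0: "a" => no
  Position 1: "c" => no
  Position 2: "a" => no
  Position 3: "c" => no
  Position 4: "c" => no
  Position 5: "c" => no
  Position 6: "a" => no
  Position 7: "a" => no
  Position 8: "a" => no
  Position 9: "b" => MATCH
Total occurrences: 1

1


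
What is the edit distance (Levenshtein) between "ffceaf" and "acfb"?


Computing edit distance: "ffceaf" -> "acfb"
DP table:
           a    c    f    b
      0    1    2    3    4
  f   1    1    2    2    3
  f   2    2    2    2    3
  c   3    3    2    3    3
  e   4    4    3    3    4
  a   5    4    4    4    4
  f   6    5    5    4    5
Edit distance = dp[6][4] = 5

5


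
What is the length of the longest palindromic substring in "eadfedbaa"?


Input: "eadfedbaa"
Checking substrings for palindromes:
  [7:9] "aa" (len 2) => palindrome
Longest palindromic substring: "aa" with length 2

2


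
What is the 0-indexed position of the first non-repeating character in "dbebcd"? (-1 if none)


Input: dbebcd
Character frequencies:
  'b': 2
  'c': 1
  'd': 2
  'e': 1
Scanning left to right for freq == 1:
  Position 0 ('d'): freq=2, skip
  Position 1 ('b'): freq=2, skip
  Position 2 ('e'): unique! => answer = 2

2


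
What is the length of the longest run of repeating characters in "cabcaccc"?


Input: "cabcaccc"
Scanning for longest run:
  Position 1 ('a'): new char, reset run to 1
  Position 2 ('b'): new char, reset run to 1
  Position 3 ('c'): new char, reset run to 1
  Position 4 ('a'): new char, reset run to 1
  Position 5 ('c'): new char, reset run to 1
  Position 6 ('c'): continues run of 'c', length=2
  Position 7 ('c'): continues run of 'c', length=3
Longest run: 'c' with length 3

3


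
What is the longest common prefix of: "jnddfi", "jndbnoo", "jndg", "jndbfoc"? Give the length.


Words: jnddfi, jndbnoo, jndg, jndbfoc
  Position 0: all 'j' => match
  Position 1: all 'n' => match
  Position 2: all 'd' => match
  Position 3: ('d', 'b', 'g', 'b') => mismatch, stop
LCP = "jnd" (length 3)

3


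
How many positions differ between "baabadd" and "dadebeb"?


Comparing "baabadd" and "dadebeb" position by position:
  Position 0: 'b' vs 'd' => DIFFER
  Position 1: 'a' vs 'a' => same
  Position 2: 'a' vs 'd' => DIFFER
  Position 3: 'b' vs 'e' => DIFFER
  Position 4: 'a' vs 'b' => DIFFER
  Position 5: 'd' vs 'e' => DIFFER
  Position 6: 'd' vs 'b' => DIFFER
Positions that differ: 6

6


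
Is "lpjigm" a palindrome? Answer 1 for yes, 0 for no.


Input: lpjigm
Reversed: mgijpl
  Compare pos 0 ('l') with pos 5 ('m'): MISMATCH
  Compare pos 1 ('p') with pos 4 ('g'): MISMATCH
  Compare pos 2 ('j') with pos 3 ('i'): MISMATCH
Result: not a palindrome

0


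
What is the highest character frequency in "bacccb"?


Input: bacccb
Character counts:
  'a': 1
  'b': 2
  'c': 3
Maximum frequency: 3

3


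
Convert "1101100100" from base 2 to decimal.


Input: "1101100100" in base 2
Positional expansion:
  Digit '1' (value 1) x 2^9 = 512
  Digit '1' (value 1) x 2^8 = 256
  Digit '0' (value 0) x 2^7 = 0
  Digit '1' (value 1) x 2^6 = 64
  Digit '1' (value 1) x 2^5 = 32
  Digit '0' (value 0) x 2^4 = 0
  Digit '0' (value 0) x 2^3 = 0
  Digit '1' (value 1) x 2^2 = 4
  Digit '0' (value 0) x 2^1 = 0
  Digit '0' (value 0) x 2^0 = 0
Sum = 868

868


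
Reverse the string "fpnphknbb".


Input: fpnphknbb
Reading characters right to left:
  Position 8: 'b'
  Position 7: 'b'
  Position 6: 'n'
  Position 5: 'k'
  Position 4: 'h'
  Position 3: 'p'
  Position 2: 'n'
  Position 1: 'p'
  Position 0: 'f'
Reversed: bbnkhpnpf

bbnkhpnpf


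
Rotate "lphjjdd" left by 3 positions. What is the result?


Input: "lphjjdd", rotate left by 3
First 3 characters: "lph"
Remaining characters: "jjdd"
Concatenate remaining + first: "jjdd" + "lph" = "jjddlph"

jjddlph


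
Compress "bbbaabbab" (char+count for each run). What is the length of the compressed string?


Input: bbbaabbab
Runs:
  'b' x 3 => "b3"
  'a' x 2 => "a2"
  'b' x 2 => "b2"
  'a' x 1 => "a1"
  'b' x 1 => "b1"
Compressed: "b3a2b2a1b1"
Compressed length: 10

10


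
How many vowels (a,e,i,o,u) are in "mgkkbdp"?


Input: mgkkbdp
Checking each character:
  'm' at position 0: consonant
  'g' at position 1: consonant
  'k' at position 2: consonant
  'k' at position 3: consonant
  'b' at position 4: consonant
  'd' at position 5: consonant
  'p' at position 6: consonant
Total vowels: 0

0


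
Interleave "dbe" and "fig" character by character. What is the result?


Interleaving "dbe" and "fig":
  Position 0: 'd' from first, 'f' from second => "df"
  Position 1: 'b' from first, 'i' from second => "bi"
  Position 2: 'e' from first, 'g' from second => "eg"
Result: dfbieg

dfbieg


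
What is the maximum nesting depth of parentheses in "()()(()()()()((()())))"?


Input: "()()(()()()()((()())))"
Tracking depth:
  Position 0 '(': depth becomes 1
  Position 1 ')': depth becomes 0
  Position 2 '(': depth becomes 1
  Position 3 ')': depth becomes 0
  Position 4 '(': depth becomes 1
  Position 5 '(': depth becomes 2
  Position 6 ')': depth becomes 1
  Position 7 '(': depth becomes 2
  Position 8 ')': depth becomes 1
  Position 9 '(': depth becomes 2
  Position 10 ')': depth becomes 1
  Position 11 '(': depth becomes 2
  Position 12 ')': depth becomes 1
  Position 13 '(': depth becomes 2
  Position 14 '(': depth becomes 3
  Position 15 '(': depth becomes 4
  Position 16 ')': depth becomes 3
  Position 17 '(': depth becomes 4
  Position 18 ')': depth becomes 3
  Position 19 ')': depth becomes 2
  Position 20 ')': depth becomes 1
  Position 21 ')': depth becomes 0
Maximum depth reached: 4

4


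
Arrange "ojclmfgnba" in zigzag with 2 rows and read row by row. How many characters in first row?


Zigzag "ojclmfgnba" into 2 rows:
Placing characters:
  'o' => row 0
  'j' => row 1
  'c' => row 0
  'l' => row 1
  'm' => row 0
  'f' => row 1
  'g' => row 0
  'n' => row 1
  'b' => row 0
  'a' => row 1
Rows:
  Row 0: "ocmgb"
  Row 1: "jlfna"
First row length: 5

5


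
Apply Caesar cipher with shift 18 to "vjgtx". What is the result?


Caesar cipher: shift "vjgtx" by 18
  'v' (pos 21) + 18 = pos 13 = 'n'
  'j' (pos 9) + 18 = pos 1 = 'b'
  'g' (pos 6) + 18 = pos 24 = 'y'
  't' (pos 19) + 18 = pos 11 = 'l'
  'x' (pos 23) + 18 = pos 15 = 'p'
Result: nbylp

nbylp


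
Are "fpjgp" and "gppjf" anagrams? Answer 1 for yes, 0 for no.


Strings: "fpjgp", "gppjf"
Sorted first:  fgjpp
Sorted second: fgjpp
Sorted forms match => anagrams

1


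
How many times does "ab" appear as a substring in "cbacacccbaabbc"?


Searching for "ab" in "cbacacccbaabbc"
Scanning each position:
  Position 0: "cb" => no
  Position 1: "ba" => no
  Position 2: "ac" => no
  Position 3: "ca" => no
  Position 4: "ac" => no
  Position 5: "cc" => no
  Position 6: "cc" => no
  Position 7: "cb" => no
  Position 8: "ba" => no
  Position 9: "aa" => no
  Position 10: "ab" => MATCH
  Position 11: "bb" => no
  Position 12: "bc" => no
Total occurrences: 1

1


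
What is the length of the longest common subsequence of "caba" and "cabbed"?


LCS of "caba" and "cabbed"
DP table:
           c    a    b    b    e    d
      0    0    0    0    0    0    0
  c   0    1    1    1    1    1    1
  a   0    1    2    2    2    2    2
  b   0    1    2    3    3    3    3
  a   0    1    2    3    3    3    3
LCS length = dp[4][6] = 3

3


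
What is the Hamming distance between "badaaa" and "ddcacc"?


Comparing "badaaa" and "ddcacc" position by position:
  Position 0: 'b' vs 'd' => differ
  Position 1: 'a' vs 'd' => differ
  Position 2: 'd' vs 'c' => differ
  Position 3: 'a' vs 'a' => same
  Position 4: 'a' vs 'c' => differ
  Position 5: 'a' vs 'c' => differ
Total differences (Hamming distance): 5

5


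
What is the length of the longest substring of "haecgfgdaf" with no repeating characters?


Input: "haecgfgdaf"
Sliding window (track last position of each char):
  Position 0 ('h'): window [0,0] length 1 -- new best
  Position 1 ('a'): window [0,1] length 2 -- new best
  Position 2 ('e'): window [0,2] length 3 -- new best
  Position 3 ('c'): window [0,3] length 4 -- new best
  Position 4 ('g'): window [0,4] length 5 -- new best
  Position 5 ('f'): window [0,5] length 6 -- new best
  Position 6 ('g'): repeat (last at 4), move window start to 5
  Position 6 ('g'): window [5,6] length 2
  Position 7 ('d'): window [5,7] length 3
  Position 8 ('a'): window [5,8] length 4
  Position 9 ('f'): repeat (last at 5), move window start to 6
  Position 9 ('f'): window [6,9] length 4
Longest substring with no repeats: "haecgf" with length 6

6


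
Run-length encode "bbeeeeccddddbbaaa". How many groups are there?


Input: bbeeeeccddddbbaaa
Scanning for consecutive runs:
  Group 1: 'b' x 2 (positions 0-1)
  Group 2: 'e' x 4 (positions 2-5)
  Group 3: 'c' x 2 (positions 6-7)
  Group 4: 'd' x 4 (positions 8-11)
  Group 5: 'b' x 2 (positions 12-13)
  Group 6: 'a' x 3 (positions 14-16)
Total groups: 6

6


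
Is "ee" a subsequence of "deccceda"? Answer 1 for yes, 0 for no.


Check if "ee" is a subsequence of "deccceda"
Greedy scan:
  Position 0 ('d'): no match needed
  Position 1 ('e'): matches sub[0] = 'e'
  Position 2 ('c'): no match needed
  Position 3 ('c'): no match needed
  Position 4 ('c'): no match needed
  Position 5 ('e'): matches sub[1] = 'e'
  Position 6 ('d'): no match needed
  Position 7 ('a'): no match needed
All 2 characters matched => is a subsequence

1


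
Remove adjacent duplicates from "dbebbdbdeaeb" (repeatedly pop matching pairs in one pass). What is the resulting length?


Input: dbebbdbdeaeb
Stack-based adjacent duplicate removal:
  Read 'd': push. Stack: d
  Read 'b': push. Stack: db
  Read 'e': push. Stack: dbe
  Read 'b': push. Stack: dbeb
  Read 'b': matches stack top 'b' => pop. Stack: dbe
  Read 'd': push. Stack: dbed
  Read 'b': push. Stack: dbedb
  Read 'd': push. Stack: dbedbd
  Read 'e': push. Stack: dbedbde
  Read 'a': push. Stack: dbedbdea
  Read 'e': push. Stack: dbedbdeae
  Read 'b': push. Stack: dbedbdeaeb
Final stack: "dbedbdeaeb" (length 10)

10


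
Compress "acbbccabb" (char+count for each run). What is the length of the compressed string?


Input: acbbccabb
Runs:
  'a' x 1 => "a1"
  'c' x 1 => "c1"
  'b' x 2 => "b2"
  'c' x 2 => "c2"
  'a' x 1 => "a1"
  'b' x 2 => "b2"
Compressed: "a1c1b2c2a1b2"
Compressed length: 12

12


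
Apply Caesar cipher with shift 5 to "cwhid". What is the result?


Caesar cipher: shift "cwhid" by 5
  'c' (pos 2) + 5 = pos 7 = 'h'
  'w' (pos 22) + 5 = pos 1 = 'b'
  'h' (pos 7) + 5 = pos 12 = 'm'
  'i' (pos 8) + 5 = pos 13 = 'n'
  'd' (pos 3) + 5 = pos 8 = 'i'
Result: hbmni

hbmni


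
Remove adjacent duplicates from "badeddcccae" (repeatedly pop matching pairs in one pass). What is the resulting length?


Input: badeddcccae
Stack-based adjacent duplicate removal:
  Read 'b': push. Stack: b
  Read 'a': push. Stack: ba
  Read 'd': push. Stack: bad
  Read 'e': push. Stack: bade
  Read 'd': push. Stack: baded
  Read 'd': matches stack top 'd' => pop. Stack: bade
  Read 'c': push. Stack: badec
  Read 'c': matches stack top 'c' => pop. Stack: bade
  Read 'c': push. Stack: badec
  Read 'a': push. Stack: badeca
  Read 'e': push. Stack: badecae
Final stack: "badecae" (length 7)

7


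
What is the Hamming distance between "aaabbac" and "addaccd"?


Comparing "aaabbac" and "addaccd" position by position:
  Position 0: 'a' vs 'a' => same
  Position 1: 'a' vs 'd' => differ
  Position 2: 'a' vs 'd' => differ
  Position 3: 'b' vs 'a' => differ
  Position 4: 'b' vs 'c' => differ
  Position 5: 'a' vs 'c' => differ
  Position 6: 'c' vs 'd' => differ
Total differences (Hamming distance): 6

6


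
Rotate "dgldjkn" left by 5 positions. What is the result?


Input: "dgldjkn", rotate left by 5
First 5 characters: "dgldj"
Remaining characters: "kn"
Concatenate remaining + first: "kn" + "dgldj" = "kndgldj"

kndgldj


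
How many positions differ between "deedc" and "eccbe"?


Comparing "deedc" and "eccbe" position by position:
  Position 0: 'd' vs 'e' => DIFFER
  Position 1: 'e' vs 'c' => DIFFER
  Position 2: 'e' vs 'c' => DIFFER
  Position 3: 'd' vs 'b' => DIFFER
  Position 4: 'c' vs 'e' => DIFFER
Positions that differ: 5

5


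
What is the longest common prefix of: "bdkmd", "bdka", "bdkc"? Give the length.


Words: bdkmd, bdka, bdkc
  Position 0: all 'b' => match
  Position 1: all 'd' => match
  Position 2: all 'k' => match
  Position 3: ('m', 'a', 'c') => mismatch, stop
LCP = "bdk" (length 3)

3


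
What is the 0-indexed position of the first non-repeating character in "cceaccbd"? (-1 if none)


Input: cceaccbd
Character frequencies:
  'a': 1
  'b': 1
  'c': 4
  'd': 1
  'e': 1
Scanning left to right for freq == 1:
  Position 0 ('c'): freq=4, skip
  Position 1 ('c'): freq=4, skip
  Position 2 ('e'): unique! => answer = 2

2


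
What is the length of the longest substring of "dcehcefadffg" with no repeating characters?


Input: "dcehcefadffg"
Sliding window (track last position of each char):
  Position 0 ('d'): window [0,0] length 1 -- new best
  Position 1 ('c'): window [0,1] length 2 -- new best
  Position 2 ('e'): window [0,2] length 3 -- new best
  Position 3 ('h'): window [0,3] length 4 -- new best
  Position 4 ('c'): repeat (last at 1), move window start to 2
  Position 4 ('c'): window [2,4] length 3
  Position 5 ('e'): repeat (last at 2), move window start to 3
  Position 5 ('e'): window [3,5] length 3
  Position 6 ('f'): window [3,6] length 4
  Position 7 ('a'): window [3,7] length 5 -- new best
  Position 8 ('d'): window [3,8] length 6 -- new best
  Position 9 ('f'): repeat (last at 6), move window start to 7
  Position 9 ('f'): window [7,9] length 3
  Position 10 ('f'): repeat (last at 9), move window start to 10
  Position 10 ('f'): window [10,10] length 1
  Position 11 ('g'): window [10,11] length 2
Longest substring with no repeats: "hcefad" with length 6

6


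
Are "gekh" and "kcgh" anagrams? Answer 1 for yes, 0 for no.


Strings: "gekh", "kcgh"
Sorted first:  eghk
Sorted second: cghk
Differ at position 0: 'e' vs 'c' => not anagrams

0


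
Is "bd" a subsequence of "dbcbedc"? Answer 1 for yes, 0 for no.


Check if "bd" is a subsequence of "dbcbedc"
Greedy scan:
  Position 0 ('d'): no match needed
  Position 1 ('b'): matches sub[0] = 'b'
  Position 2 ('c'): no match needed
  Position 3 ('b'): no match needed
  Position 4 ('e'): no match needed
  Position 5 ('d'): matches sub[1] = 'd'
  Position 6 ('c'): no match needed
All 2 characters matched => is a subsequence

1


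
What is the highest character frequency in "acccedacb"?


Input: acccedacb
Character counts:
  'a': 2
  'b': 1
  'c': 4
  'd': 1
  'e': 1
Maximum frequency: 4

4


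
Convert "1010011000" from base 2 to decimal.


Input: "1010011000" in base 2
Positional expansion:
  Digit '1' (value 1) x 2^9 = 512
  Digit '0' (value 0) x 2^8 = 0
  Digit '1' (value 1) x 2^7 = 128
  Digit '0' (value 0) x 2^6 = 0
  Digit '0' (value 0) x 2^5 = 0
  Digit '1' (value 1) x 2^4 = 16
  Digit '1' (value 1) x 2^3 = 8
  Digit '0' (value 0) x 2^2 = 0
  Digit '0' (value 0) x 2^1 = 0
  Digit '0' (value 0) x 2^0 = 0
Sum = 664

664


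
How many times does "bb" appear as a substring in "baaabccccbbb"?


Searching for "bb" in "baaabccccbbb"
Scanning each position:
  Position 0: "ba" => no
  Position 1: "aa" => no
  Position 2: "aa" => no
  Position 3: "ab" => no
  Position 4: "bc" => no
  Position 5: "cc" => no
  Position 6: "cc" => no
  Position 7: "cc" => no
  Position 8: "cb" => no
  Position 9: "bb" => MATCH
  Position 10: "bb" => MATCH
Total occurrences: 2

2


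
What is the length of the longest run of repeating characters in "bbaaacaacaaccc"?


Input: "bbaaacaacaaccc"
Scanning for longest run:
  Position 1 ('b'): continues run of 'b', length=2
  Position 2 ('a'): new char, reset run to 1
  Position 3 ('a'): continues run of 'a', length=2
  Position 4 ('a'): continues run of 'a', length=3
  Position 5 ('c'): new char, reset run to 1
  Position 6 ('a'): new char, reset run to 1
  Position 7 ('a'): continues run of 'a', length=2
  Position 8 ('c'): new char, reset run to 1
  Position 9 ('a'): new char, reset run to 1
  Position 10 ('a'): continues run of 'a', length=2
  Position 11 ('c'): new char, reset run to 1
  Position 12 ('c'): continues run of 'c', length=2
  Position 13 ('c'): continues run of 'c', length=3
Longest run: 'a' with length 3

3


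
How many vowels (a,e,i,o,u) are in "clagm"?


Input: clagm
Checking each character:
  'c' at position 0: consonant
  'l' at position 1: consonant
  'a' at position 2: vowel (running total: 1)
  'g' at position 3: consonant
  'm' at position 4: consonant
Total vowels: 1

1


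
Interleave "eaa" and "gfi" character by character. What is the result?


Interleaving "eaa" and "gfi":
  Position 0: 'e' from first, 'g' from second => "eg"
  Position 1: 'a' from first, 'f' from second => "af"
  Position 2: 'a' from first, 'i' from second => "ai"
Result: egafai

egafai


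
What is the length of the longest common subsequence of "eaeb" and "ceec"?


LCS of "eaeb" and "ceec"
DP table:
           c    e    e    c
      0    0    0    0    0
  e   0    0    1    1    1
  a   0    0    1    1    1
  e   0    0    1    2    2
  b   0    0    1    2    2
LCS length = dp[4][4] = 2

2


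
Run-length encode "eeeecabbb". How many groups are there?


Input: eeeecabbb
Scanning for consecutive runs:
  Group 1: 'e' x 4 (positions 0-3)
  Group 2: 'c' x 1 (positions 4-4)
  Group 3: 'a' x 1 (positions 5-5)
  Group 4: 'b' x 3 (positions 6-8)
Total groups: 4

4


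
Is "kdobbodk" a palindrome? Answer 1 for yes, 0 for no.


Input: kdobbodk
Reversed: kdobbodk
  Compare pos 0 ('k') with pos 7 ('k'): match
  Compare pos 1 ('d') with pos 6 ('d'): match
  Compare pos 2 ('o') with pos 5 ('o'): match
  Compare pos 3 ('b') with pos 4 ('b'): match
Result: palindrome

1


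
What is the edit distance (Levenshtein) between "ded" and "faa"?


Computing edit distance: "ded" -> "faa"
DP table:
           f    a    a
      0    1    2    3
  d   1    1    2    3
  e   2    2    2    3
  d   3    3    3    3
Edit distance = dp[3][3] = 3

3


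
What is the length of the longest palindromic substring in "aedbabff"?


Input: "aedbabff"
Checking substrings for palindromes:
  [3:6] "bab" (len 3) => palindrome
  [6:8] "ff" (len 2) => palindrome
Longest palindromic substring: "bab" with length 3

3


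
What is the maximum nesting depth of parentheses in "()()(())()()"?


Input: "()()(())()()"
Tracking depth:
  Position 0 '(': depth becomes 1
  Position 1 ')': depth becomes 0
  Position 2 '(': depth becomes 1
  Position 3 ')': depth becomes 0
  Position 4 '(': depth becomes 1
  Position 5 '(': depth becomes 2
  Position 6 ')': depth becomes 1
  Position 7 ')': depth becomes 0
  Position 8 '(': depth becomes 1
  Position 9 ')': depth becomes 0
  Position 10 '(': depth becomes 1
  Position 11 ')': depth becomes 0
Maximum depth reached: 2

2


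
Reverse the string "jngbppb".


Input: jngbppb
Reading characters right to left:
  Position 6: 'b'
  Position 5: 'p'
  Position 4: 'p'
  Position 3: 'b'
  Position 2: 'g'
  Position 1: 'n'
  Position 0: 'j'
Reversed: bppbgnj

bppbgnj


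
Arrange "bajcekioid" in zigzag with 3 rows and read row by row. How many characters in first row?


Zigzag "bajcekioid" into 3 rows:
Placing characters:
  'b' => row 0
  'a' => row 1
  'j' => row 2
  'c' => row 1
  'e' => row 0
  'k' => row 1
  'i' => row 2
  'o' => row 1
  'i' => row 0
  'd' => row 1
Rows:
  Row 0: "bei"
  Row 1: "ackod"
  Row 2: "ji"
First row length: 3

3


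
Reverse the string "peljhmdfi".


Input: peljhmdfi
Reading characters right to left:
  Position 8: 'i'
  Position 7: 'f'
  Position 6: 'd'
  Position 5: 'm'
  Position 4: 'h'
  Position 3: 'j'
  Position 2: 'l'
  Position 1: 'e'
  Position 0: 'p'
Reversed: ifdmhjlep

ifdmhjlep


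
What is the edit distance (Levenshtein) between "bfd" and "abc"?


Computing edit distance: "bfd" -> "abc"
DP table:
           a    b    c
      0    1    2    3
  b   1    1    1    2
  f   2    2    2    2
  d   3    3    3    3
Edit distance = dp[3][3] = 3

3


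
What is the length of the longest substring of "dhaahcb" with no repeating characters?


Input: "dhaahcb"
Sliding window (track last position of each char):
  Position 0 ('d'): window [0,0] length 1 -- new best
  Position 1 ('h'): window [0,1] length 2 -- new best
  Position 2 ('a'): window [0,2] length 3 -- new best
  Position 3 ('a'): repeat (last at 2), move window start to 3
  Position 3 ('a'): window [3,3] length 1
  Position 4 ('h'): window [3,4] length 2
  Position 5 ('c'): window [3,5] length 3
  Position 6 ('b'): window [3,6] length 4 -- new best
Longest substring with no repeats: "ahcb" with length 4

4


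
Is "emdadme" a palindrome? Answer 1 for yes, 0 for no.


Input: emdadme
Reversed: emdadme
  Compare pos 0 ('e') with pos 6 ('e'): match
  Compare pos 1 ('m') with pos 5 ('m'): match
  Compare pos 2 ('d') with pos 4 ('d'): match
Result: palindrome

1


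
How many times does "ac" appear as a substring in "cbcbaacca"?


Searching for "ac" in "cbcbaacca"
Scanning each position:
  Position 0: "cb" => no
  Position 1: "bc" => no
  Position 2: "cb" => no
  Position 3: "ba" => no
  Position 4: "aa" => no
  Position 5: "ac" => MATCH
  Position 6: "cc" => no
  Position 7: "ca" => no
Total occurrences: 1

1


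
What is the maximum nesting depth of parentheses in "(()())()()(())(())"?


Input: "(()())()()(())(())"
Tracking depth:
  Position 0 '(': depth becomes 1
  Position 1 '(': depth becomes 2
  Position 2 ')': depth becomes 1
  Position 3 '(': depth becomes 2
  Position 4 ')': depth becomes 1
  Position 5 ')': depth becomes 0
  Position 6 '(': depth becomes 1
  Position 7 ')': depth becomes 0
  Position 8 '(': depth becomes 1
  Position 9 ')': depth becomes 0
  Position 10 '(': depth becomes 1
  Position 11 '(': depth becomes 2
  Position 12 ')': depth becomes 1
  Position 13 ')': depth becomes 0
  Position 14 '(': depth becomes 1
  Position 15 '(': depth becomes 2
  Position 16 ')': depth becomes 1
  Position 17 ')': depth becomes 0
Maximum depth reached: 2

2


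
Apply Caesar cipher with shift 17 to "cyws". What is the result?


Caesar cipher: shift "cyws" by 17
  'c' (pos 2) + 17 = pos 19 = 't'
  'y' (pos 24) + 17 = pos 15 = 'p'
  'w' (pos 22) + 17 = pos 13 = 'n'
  's' (pos 18) + 17 = pos 9 = 'j'
Result: tpnj

tpnj


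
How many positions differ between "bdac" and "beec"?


Comparing "bdac" and "beec" position by position:
  Position 0: 'b' vs 'b' => same
  Position 1: 'd' vs 'e' => DIFFER
  Position 2: 'a' vs 'e' => DIFFER
  Position 3: 'c' vs 'c' => same
Positions that differ: 2

2


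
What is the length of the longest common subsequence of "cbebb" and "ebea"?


LCS of "cbebb" and "ebea"
DP table:
           e    b    e    a
      0    0    0    0    0
  c   0    0    0    0    0
  b   0    0    1    1    1
  e   0    1    1    2    2
  b   0    1    2    2    2
  b   0    1    2    2    2
LCS length = dp[5][4] = 2

2


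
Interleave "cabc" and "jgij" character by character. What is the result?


Interleaving "cabc" and "jgij":
  Position 0: 'c' from first, 'j' from second => "cj"
  Position 1: 'a' from first, 'g' from second => "ag"
  Position 2: 'b' from first, 'i' from second => "bi"
  Position 3: 'c' from first, 'j' from second => "cj"
Result: cjagbicj

cjagbicj


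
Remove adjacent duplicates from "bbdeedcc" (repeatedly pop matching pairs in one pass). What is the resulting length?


Input: bbdeedcc
Stack-based adjacent duplicate removal:
  Read 'b': push. Stack: b
  Read 'b': matches stack top 'b' => pop. Stack: (empty)
  Read 'd': push. Stack: d
  Read 'e': push. Stack: de
  Read 'e': matches stack top 'e' => pop. Stack: d
  Read 'd': matches stack top 'd' => pop. Stack: (empty)
  Read 'c': push. Stack: c
  Read 'c': matches stack top 'c' => pop. Stack: (empty)
Final stack: "" (length 0)

0


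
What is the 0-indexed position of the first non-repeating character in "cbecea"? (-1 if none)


Input: cbecea
Character frequencies:
  'a': 1
  'b': 1
  'c': 2
  'e': 2
Scanning left to right for freq == 1:
  Position 0 ('c'): freq=2, skip
  Position 1 ('b'): unique! => answer = 1

1


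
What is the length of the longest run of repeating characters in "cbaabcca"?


Input: "cbaabcca"
Scanning for longest run:
  Position 1 ('b'): new char, reset run to 1
  Position 2 ('a'): new char, reset run to 1
  Position 3 ('a'): continues run of 'a', length=2
  Position 4 ('b'): new char, reset run to 1
  Position 5 ('c'): new char, reset run to 1
  Position 6 ('c'): continues run of 'c', length=2
  Position 7 ('a'): new char, reset run to 1
Longest run: 'a' with length 2

2


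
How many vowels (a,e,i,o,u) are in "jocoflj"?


Input: jocoflj
Checking each character:
  'j' at position 0: consonant
  'o' at position 1: vowel (running total: 1)
  'c' at position 2: consonant
  'o' at position 3: vowel (running total: 2)
  'f' at position 4: consonant
  'l' at position 5: consonant
  'j' at position 6: consonant
Total vowels: 2

2


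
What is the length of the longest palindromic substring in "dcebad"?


Input: "dcebad"
Checking substrings for palindromes:
  No multi-char palindromic substrings found
Longest palindromic substring: "d" with length 1

1


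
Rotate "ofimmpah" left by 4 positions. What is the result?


Input: "ofimmpah", rotate left by 4
First 4 characters: "ofim"
Remaining characters: "mpah"
Concatenate remaining + first: "mpah" + "ofim" = "mpahofim"

mpahofim


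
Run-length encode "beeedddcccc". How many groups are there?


Input: beeedddcccc
Scanning for consecutive runs:
  Group 1: 'b' x 1 (positions 0-0)
  Group 2: 'e' x 3 (positions 1-3)
  Group 3: 'd' x 3 (positions 4-6)
  Group 4: 'c' x 4 (positions 7-10)
Total groups: 4

4


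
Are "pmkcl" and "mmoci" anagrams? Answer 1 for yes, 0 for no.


Strings: "pmkcl", "mmoci"
Sorted first:  cklmp
Sorted second: cimmo
Differ at position 1: 'k' vs 'i' => not anagrams

0


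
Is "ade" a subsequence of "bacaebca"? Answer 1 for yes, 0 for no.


Check if "ade" is a subsequence of "bacaebca"
Greedy scan:
  Position 0 ('b'): no match needed
  Position 1 ('a'): matches sub[0] = 'a'
  Position 2 ('c'): no match needed
  Position 3 ('a'): no match needed
  Position 4 ('e'): no match needed
  Position 5 ('b'): no match needed
  Position 6 ('c'): no match needed
  Position 7 ('a'): no match needed
Only matched 1/3 characters => not a subsequence

0


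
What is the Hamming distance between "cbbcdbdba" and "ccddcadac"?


Comparing "cbbcdbdba" and "ccddcadac" position by position:
  Position 0: 'c' vs 'c' => same
  Position 1: 'b' vs 'c' => differ
  Position 2: 'b' vs 'd' => differ
  Position 3: 'c' vs 'd' => differ
  Position 4: 'd' vs 'c' => differ
  Position 5: 'b' vs 'a' => differ
  Position 6: 'd' vs 'd' => same
  Position 7: 'b' vs 'a' => differ
  Position 8: 'a' vs 'c' => differ
Total differences (Hamming distance): 7

7


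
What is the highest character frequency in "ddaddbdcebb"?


Input: ddaddbdcebb
Character counts:
  'a': 1
  'b': 3
  'c': 1
  'd': 5
  'e': 1
Maximum frequency: 5

5


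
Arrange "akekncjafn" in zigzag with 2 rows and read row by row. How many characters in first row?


Zigzag "akekncjafn" into 2 rows:
Placing characters:
  'a' => row 0
  'k' => row 1
  'e' => row 0
  'k' => row 1
  'n' => row 0
  'c' => row 1
  'j' => row 0
  'a' => row 1
  'f' => row 0
  'n' => row 1
Rows:
  Row 0: "aenjf"
  Row 1: "kkcan"
First row length: 5

5


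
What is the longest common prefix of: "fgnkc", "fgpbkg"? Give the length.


Words: fgnkc, fgpbkg
  Position 0: all 'f' => match
  Position 1: all 'g' => match
  Position 2: ('n', 'p') => mismatch, stop
LCP = "fg" (length 2)

2


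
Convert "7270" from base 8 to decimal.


Input: "7270" in base 8
Positional expansion:
  Digit '7' (value 7) x 8^3 = 3584
  Digit '2' (value 2) x 8^2 = 128
  Digit '7' (value 7) x 8^1 = 56
  Digit '0' (value 0) x 8^0 = 0
Sum = 3768

3768


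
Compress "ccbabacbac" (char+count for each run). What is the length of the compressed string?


Input: ccbabacbac
Runs:
  'c' x 2 => "c2"
  'b' x 1 => "b1"
  'a' x 1 => "a1"
  'b' x 1 => "b1"
  'a' x 1 => "a1"
  'c' x 1 => "c1"
  'b' x 1 => "b1"
  'a' x 1 => "a1"
  'c' x 1 => "c1"
Compressed: "c2b1a1b1a1c1b1a1c1"
Compressed length: 18

18


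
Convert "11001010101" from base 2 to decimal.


Input: "11001010101" in base 2
Positional expansion:
  Digit '1' (value 1) x 2^10 = 1024
  Digit '1' (value 1) x 2^9 = 512
  Digit '0' (value 0) x 2^8 = 0
  Digit '0' (value 0) x 2^7 = 0
  Digit '1' (value 1) x 2^6 = 64
  Digit '0' (value 0) x 2^5 = 0
  Digit '1' (value 1) x 2^4 = 16
  Digit '0' (value 0) x 2^3 = 0
  Digit '1' (value 1) x 2^2 = 4
  Digit '0' (value 0) x 2^1 = 0
  Digit '1' (value 1) x 2^0 = 1
Sum = 1621

1621


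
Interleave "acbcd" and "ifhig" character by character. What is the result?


Interleaving "acbcd" and "ifhig":
  Position 0: 'a' from first, 'i' from second => "ai"
  Position 1: 'c' from first, 'f' from second => "cf"
  Position 2: 'b' from first, 'h' from second => "bh"
  Position 3: 'c' from first, 'i' from second => "ci"
  Position 4: 'd' from first, 'g' from second => "dg"
Result: aicfbhcidg

aicfbhcidg
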